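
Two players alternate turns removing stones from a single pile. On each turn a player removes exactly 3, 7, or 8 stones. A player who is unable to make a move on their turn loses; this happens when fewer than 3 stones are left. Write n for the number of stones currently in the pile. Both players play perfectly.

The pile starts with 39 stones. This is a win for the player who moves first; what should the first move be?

Compute win/loss labels from the base case upward. A position with no move is L. Any other position is W if it can reach an L in one move, else L.
n=0: no move → L
n=1: no move → L
n=2: no move → L
n=3: →0(L), so W
n=4: →1(L), so W
n=5: →2(L), so W
n=6: →3(W) only, which is W, so L
n=7: →0(L), so W
n=8: →1(L), so W
n=9: →6(L), so W
n=10: →2(L), so W
n=11: →8(W), 4(W), 3(W) — all W, so L
n=12: →9(W), 5(W), 4(W) — all W, so L
n=13: →6(L), so W
n=14: →11(L), so W
n=15: →12(L), so W
n=16: →13(W), 9(W), 8(W) — all W, so L
n=17: →14(W), 10(W), 9(W) — all W, so L
n=18: →11(L), so W
n=19: →16(L), so W
n=20: →17(L), so W
n=21: →18(W), 14(W), 13(W) — all W, so L
n=22: →19(W), 15(W), 14(W) — all W, so L
n=23: →16(L), so W
n=24: →21(L), so W
n=25: →22(L), so W
n=26: →23(W), 19(W), 18(W) — all W, so L
n=27: →24(W), 20(W), 19(W) — all W, so L
n=28: →21(L), so W
n=29: →26(L), so W
n=30: →27(L), so W
n=31: →28(W), 24(W), 23(W) — all W, so L
n=32: →29(W), 25(W), 24(W) — all W, so L
n=33: →26(L), so W
n=34: →31(L), so W
n=35: →32(L), so W
n=36: →33(W), 29(W), 28(W) — all W, so L
n=37: →34(W), 30(W), 29(W) — all W, so L
n=38: →31(L), so W
n=39: →36(L), so W
From 39, the L positions reachable in one move are: 36, 32, 31. Any move reaching one of these is winning.

Remove 3, leaving 36.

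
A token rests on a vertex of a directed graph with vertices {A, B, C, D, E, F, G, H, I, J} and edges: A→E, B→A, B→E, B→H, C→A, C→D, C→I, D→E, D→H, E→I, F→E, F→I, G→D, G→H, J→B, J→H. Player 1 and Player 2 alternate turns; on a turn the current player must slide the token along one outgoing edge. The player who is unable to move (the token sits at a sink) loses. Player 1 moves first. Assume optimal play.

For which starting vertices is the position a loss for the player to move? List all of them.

A, H, I

Compute win/loss labels from the base case upward. A position with no move is L. Any other position is W if it can reach an L in one move, else L.
Every edge goes from a vertex to one that appears earlier in the order H, I, E, A, F, D, B, J, C, G, so processing vertices in that order labels each vertex after all of its successors.
H: no outgoing edge → L
I: no outgoing edge → L
E: →I(L), so W
A: →E(W) only, which is W, so L
F: →I(L), so W
D: →H(L), so W
B: →A(L), so W
J: →H(L), so W
C: →A(L), so W
G: →H(L), so W
The losing starting vertices are exactly the entries labelled L in this table (3 of them).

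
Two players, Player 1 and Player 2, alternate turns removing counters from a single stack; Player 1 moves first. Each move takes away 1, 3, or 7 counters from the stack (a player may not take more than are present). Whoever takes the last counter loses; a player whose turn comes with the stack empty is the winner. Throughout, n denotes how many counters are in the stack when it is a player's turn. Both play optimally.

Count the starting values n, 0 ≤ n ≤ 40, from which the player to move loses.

20

Compute win/loss labels from the base case upward. A position with no move is W. Any other position is W if it can reach an L in one move, else L.
n=0: no move; the opponent has just taken the last counter and therefore loses → W
n=1: only reaches 0(W), which is W → L
n=2: reaches L-position 1 → W
n=3: only reaches 2(W), 0(W), all W → L
n=4: reaches L-position 3 → W
n=5: only reaches 4(W), 2(W), all W → L
n=6: reaches L-position 5 → W
n=7: only reaches 6(W), 4(W), 0(W), all W → L
n=8: reaches L-position 7 → W
n=9: only reaches 8(W), 6(W), 2(W), all W → L
n=10: reaches L-position 9 → W
n=11: only reaches 10(W), 8(W), 4(W), all W → L
n=12: reaches L-position 11 → W
n=13: only reaches 12(W), 10(W), 6(W), all W → L
n=14: reaches L-position 13 → W
n=15: only reaches 14(W), 12(W), 8(W), all W → L
n=16: reaches L-position 15 → W
n=17: only reaches 16(W), 14(W), 10(W), all W → L
n=18: reaches L-position 17 → W
n=19: only reaches 18(W), 16(W), 12(W), all W → L
n=20: reaches L-position 19 → W
n=21: only reaches 20(W), 18(W), 14(W), all W → L
n=22: reaches L-position 21 → W
n=23: only reaches 22(W), 20(W), 16(W), all W → L
n=24: reaches L-position 23 → W
n=25: only reaches 24(W), 22(W), 18(W), all W → L
n=26: reaches L-position 25 → W
n=27: only reaches 26(W), 24(W), 20(W), all W → L
n=28: reaches L-position 27 → W
n=29: only reaches 28(W), 26(W), 22(W), all W → L
n=30: reaches L-position 29 → W
n=31: only reaches 30(W), 28(W), 24(W), all W → L
n=32: reaches L-position 31 → W
n=33: only reaches 32(W), 30(W), 26(W), all W → L
n=34: reaches L-position 33 → W
n=35: only reaches 34(W), 32(W), 28(W), all W → L
n=36: reaches L-position 35 → W
n=37: only reaches 36(W), 34(W), 30(W), all W → L
n=38: reaches L-position 37 → W
n=39: only reaches 38(W), 36(W), 32(W), all W → L
n=40: reaches L-position 39 → W
L entries with 0 ≤ n ≤ 40: n = 1, 3, 5, 7, 9, 11, 13, 15, 17, 19, 21, 23, 25, 27, 29, 31, 33, 35, 37, 39; that makes 20.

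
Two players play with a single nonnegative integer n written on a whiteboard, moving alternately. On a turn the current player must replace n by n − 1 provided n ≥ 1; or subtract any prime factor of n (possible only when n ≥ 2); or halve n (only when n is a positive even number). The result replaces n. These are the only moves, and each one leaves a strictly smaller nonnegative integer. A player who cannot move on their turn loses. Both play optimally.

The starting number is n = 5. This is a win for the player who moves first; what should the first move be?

Move to 0.

Use the standard recursion: the mover loses at a terminal position; elsewhere, the mover wins exactly when some move hands the opponent an L position.
n=0: no move → L
n=1: →0(L), so W
n=2: →0(L), so W
n=3: →0(L), so W
n=4: →2(W), 3(W) — all W, so L
n=5: →0(L), so W
From 5, the L positions reachable in one move are: 0, 4. Any move reaching one of these is winning.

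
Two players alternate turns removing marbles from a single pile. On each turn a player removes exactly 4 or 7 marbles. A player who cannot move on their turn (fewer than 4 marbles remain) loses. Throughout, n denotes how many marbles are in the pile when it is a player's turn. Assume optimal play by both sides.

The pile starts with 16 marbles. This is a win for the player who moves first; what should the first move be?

Remove 4, leaving 12.

Compute win/loss labels from the base case upward. A position with no move is L. Any other position is W if it can reach an L in one move, else L.
n=0: no move → L
n=1: no move → L
n=2: no move → L
n=3: no move → L
n=4: can move to 0, which is L ⇒ W
n=5: can move to 1, which is L ⇒ W
n=6: can move to 2, which is L ⇒ W
n=7: can move to 3, which is L ⇒ W
n=8: can move to 1, which is L ⇒ W
n=9: can move to 2, which is L ⇒ W
n=10: can move to 3, which is L ⇒ W
n=11: moves to 7(W), 4(W); every one is W ⇒ L
n=12: moves to 8(W), 5(W); every one is W ⇒ L
n=13: moves to 9(W), 6(W); every one is W ⇒ L
n=14: moves to 10(W), 7(W); every one is W ⇒ L
n=15: can move to 11, which is L ⇒ W
n=16: can move to 12, which is L ⇒ W
From 16, the L positions reachable in one move are: 12.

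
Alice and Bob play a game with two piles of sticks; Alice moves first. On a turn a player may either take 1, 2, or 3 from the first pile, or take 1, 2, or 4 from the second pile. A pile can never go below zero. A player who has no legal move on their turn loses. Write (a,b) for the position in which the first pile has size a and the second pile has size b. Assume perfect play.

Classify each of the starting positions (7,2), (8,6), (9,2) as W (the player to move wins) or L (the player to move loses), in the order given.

Work bottom-up. With no move the player to move loses. Otherwise the position is W if at least one move leads to an L position for the opponent, and L if every move leads to a W.
No move ever increases a pile, so every position that can arise here has a ≤ 9 and b ≤ 6; it is enough to label the cells with 0 ≤ a ≤ 9 and 0 ≤ b ≤ 6.
Every move lowers a or b (never raises either), so fill the grid row by row in increasing a, and left to right within a row: each cell's successors are then already labelled.
      b=0  b=1  b=2  b=3  b=4  b=5  b=6
a=0:    L    W    W    L    W    W    L
a=1:    W    L    W    W    L    W    W
a=2:    W    W    L    W    W    L    W
a=3:    W    W    W    W    W    W    W
a=4:    L    W    W    L    W    W    L
a=5:    W    L    W    W    L    W    W
a=6:    W    W    L    W    W    L    W
a=7:    W    W    W    W    W    W    W
a=8:    L    W    W    L    W    W    L
a=9:    W    L    W    W    L    W    W
Cells with no legal move (terminal, hence L): (0,0).
The remaining L cells, each justified by listing all of its moves:
(0,3): only reaches (0,2)(W), (0,1)(W), all W → L
(0,6): only reaches (0,5)(W), (0,4)(W), (0,2)(W), all W → L
(1,1): only reaches (0,1)(W), (1,0)(W), all W → L
(1,4): only reaches (0,4)(W), (1,3)(W), (1,2)(W), (1,0)(W), all W → L
(2,2): only reaches (1,2)(W), (0,2)(W), (2,1)(W), (2,0)(W), all W → L
(2,5): only reaches (1,5)(W), (0,5)(W), (2,4)(W), (2,3)(W), (2,1)(W), all W → L
(4,0): only reaches (3,0)(W), (2,0)(W), (1,0)(W), all W → L
(4,3): only reaches (3,3)(W), (2,3)(W), (1,3)(W), (4,2)(W), (4,1)(W), all W → L
(4,6): only reaches (3,6)(W), (2,6)(W), (1,6)(W), (4,5)(W), (4,4)(W), (4,2)(W), all W → L
(5,1): only reaches (4,1)(W), (3,1)(W), (2,1)(W), (5,0)(W), all W → L
(5,4): only reaches (4,4)(W), (3,4)(W), (2,4)(W), (5,3)(W), (5,2)(W), (5,0)(W), all W → L
(6,2): only reaches (5,2)(W), (4,2)(W), (3,2)(W), (6,1)(W), (6,0)(W), all W → L
(6,5): only reaches (5,5)(W), (4,5)(W), (3,5)(W), (6,4)(W), (6,3)(W), (6,1)(W), all W → L
(8,0): only reaches (7,0)(W), (6,0)(W), (5,0)(W), all W → L
(8,3): only reaches (7,3)(W), (6,3)(W), (5,3)(W), (8,2)(W), (8,1)(W), all W → L
(8,6): only reaches (7,6)(W), (6,6)(W), (5,6)(W), (8,5)(W), (8,4)(W), (8,2)(W), all W → L
(9,1): only reaches (8,1)(W), (7,1)(W), (6,1)(W), (9,0)(W), all W → L
(9,4): only reaches (8,4)(W), (7,4)(W), (6,4)(W), (9,3)(W), (9,2)(W), (9,0)(W), all W → L
Every other cell has at least one move into one of the L cells above, so it is W.
(7,2): the move to (6,2) reaches an L cell, so W
(8,6): one of the L cells justified above, so L
(9,2): the move to (6,2) reaches an L cell, so W

(7,2): W, (8,6): L, (9,2): W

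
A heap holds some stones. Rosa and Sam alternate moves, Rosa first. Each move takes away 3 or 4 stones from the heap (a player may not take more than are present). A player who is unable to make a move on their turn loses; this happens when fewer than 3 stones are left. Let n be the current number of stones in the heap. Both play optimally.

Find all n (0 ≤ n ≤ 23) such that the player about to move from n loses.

Classify positions by backward induction: terminal positions (no move available) are L. From any other position, the mover wins iff some move reaches an L.
n=0: no move → L
n=1: no move → L
n=2: no move → L
n=3: reaches L-position 0 → W
n=4: reaches L-position 1 → W
n=5: reaches L-position 2 → W
n=6: reaches L-position 2 → W
n=7: only reaches 4(W), 3(W), all W → L
n=8: only reaches 5(W), 4(W), all W → L
n=9: only reaches 6(W), 5(W), all W → L
n=10: reaches L-position 7 → W
n=11: reaches L-position 8 → W
n=12: reaches L-position 9 → W
n=13: reaches L-position 9 → W
n=14: only reaches 11(W), 10(W), all W → L
n=15: only reaches 12(W), 11(W), all W → L
n=16: only reaches 13(W), 12(W), all W → L
n=17: reaches L-position 14 → W
n=18: reaches L-position 15 → W
n=19: reaches L-position 16 → W
n=20: reaches L-position 16 → W
n=21: only reaches 18(W), 17(W), all W → L
n=22: only reaches 19(W), 18(W), all W → L
n=23: only reaches 20(W), 19(W), all W → L
Reading off the rows marked L gives the requested list; there are 12 such values of n.

0, 1, 2, 7, 8, 9, 14, 15, 16, 21, 22, 23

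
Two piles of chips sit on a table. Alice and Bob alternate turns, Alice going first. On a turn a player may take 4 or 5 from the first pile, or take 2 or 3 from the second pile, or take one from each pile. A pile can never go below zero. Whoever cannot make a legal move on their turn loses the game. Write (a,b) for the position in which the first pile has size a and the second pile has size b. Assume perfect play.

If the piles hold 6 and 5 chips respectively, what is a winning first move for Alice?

Classify positions by backward induction: terminal positions (no move available) are L. From any other position, the mover wins iff some move reaches an L.
No move ever increases a pile, so every position that can arise here has a ≤ 6 and b ≤ 5; it is enough to label the cells with 0 ≤ a ≤ 6 and 0 ≤ b ≤ 5.
Every move lowers a or b (never raises either), so fill the grid row by row in increasing a, and left to right within a row: each cell's successors are then already labelled.
      b=0  b=1  b=2  b=3  b=4  b=5
a=0:    L    L    W    W    W    L
a=1:    L    W    W    W    L    L
a=2:    L    W    W    W    L    W
a=3:    L    W    W    W    L    W
a=4:    W    W    L    L    W    W
a=5:    W    W    L    W    W    W
a=6:    W    L    L    W    W    W
Cells with no legal move (terminal, hence L): (0,0), (0,1), (1,0), (2,0), (3,0).
The remaining L cells, each justified by listing all of its moves:
(0,5): only reaches (0,3)(W), (0,2)(W), all W → L
(1,4): only reaches (1,2)(W), (1,1)(W), (0,3)(W), all W → L
(1,5): only reaches (1,3)(W), (1,2)(W), (0,4)(W), all W → L
(2,4): only reaches (2,2)(W), (2,1)(W), (1,3)(W), all W → L
(3,4): only reaches (3,2)(W), (3,1)(W), (2,3)(W), all W → L
(4,2): only reaches (0,2)(W), (4,0)(W), (3,1)(W), all W → L
(4,3): only reaches (0,3)(W), (4,1)(W), (4,0)(W), (3,2)(W), all W → L
(5,2): only reaches (1,2)(W), (0,2)(W), (5,0)(W), (4,1)(W), all W → L
(6,1): only reaches (2,1)(W), (1,1)(W), (5,0)(W), all W → L
(6,2): only reaches (2,2)(W), (1,2)(W), (6,0)(W), (5,1)(W), all W → L
Every other cell has at least one move into one of the L cells above, so it is W.
From (6,5), the L positions reachable in one move are: (1,5), (6,2). Any move reaching one of these is winning.

Move to (1,5).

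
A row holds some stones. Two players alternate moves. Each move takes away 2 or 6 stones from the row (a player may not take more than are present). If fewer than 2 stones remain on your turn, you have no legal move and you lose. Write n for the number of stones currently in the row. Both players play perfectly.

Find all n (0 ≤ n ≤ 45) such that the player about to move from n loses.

0, 1, 4, 5, 8, 9, 12, 13, 16, 17, 20, 21, 24, 25, 28, 29, 32, 33, 36, 37, 40, 41, 44, 45

Work bottom-up. With no move the player to move loses. Otherwise the position is W if at least one move leads to an L position for the opponent, and L if every move leads to a W.
n=0: no move → L
n=1: no move → L
n=2: reaches L-position 0 → W
n=3: reaches L-position 1 → W
n=4: only reaches 2(W), which is W → L
n=5: only reaches 3(W), which is W → L
n=6: reaches L-position 4 → W
n=7: reaches L-position 5 → W
n=8: only reaches 6(W), 2(W), all W → L
n=9: only reaches 7(W), 3(W), all W → L
n=10: reaches L-position 8 → W
n=11: reaches L-position 9 → W
n=12: only reaches 10(W), 6(W), all W → L
n=13: only reaches 11(W), 7(W), all W → L
n=14: reaches L-position 12 → W
n=15: reaches L-position 13 → W
n=16: only reaches 14(W), 10(W), all W → L
n=17: only reaches 15(W), 11(W), all W → L
n=18: reaches L-position 16 → W
n=19: reaches L-position 17 → W
n=20: only reaches 18(W), 14(W), all W → L
n=21: only reaches 19(W), 15(W), all W → L
n=22: reaches L-position 20 → W
n=23: reaches L-position 21 → W
n=24: only reaches 22(W), 18(W), all W → L
n=25: only reaches 23(W), 19(W), all W → L
n=26: reaches L-position 24 → W
n=27: reaches L-position 25 → W
n=28: only reaches 26(W), 22(W), all W → L
n=29: only reaches 27(W), 23(W), all W → L
n=30: reaches L-position 28 → W
n=31: reaches L-position 29 → W
n=32: only reaches 30(W), 26(W), all W → L
n=33: only reaches 31(W), 27(W), all W → L
n=34: reaches L-position 32 → W
n=35: reaches L-position 33 → W
n=36: only reaches 34(W), 30(W), all W → L
n=37: only reaches 35(W), 31(W), all W → L
n=38: reaches L-position 36 → W
n=39: reaches L-position 37 → W
n=40: only reaches 38(W), 34(W), all W → L
n=41: only reaches 39(W), 35(W), all W → L
n=42: reaches L-position 40 → W
n=43: reaches L-position 41 → W
n=44: only reaches 42(W), 38(W), all W → L
n=45: only reaches 43(W), 39(W), all W → L
The losing starting values of n are exactly the entries labelled L in this table (24 of them).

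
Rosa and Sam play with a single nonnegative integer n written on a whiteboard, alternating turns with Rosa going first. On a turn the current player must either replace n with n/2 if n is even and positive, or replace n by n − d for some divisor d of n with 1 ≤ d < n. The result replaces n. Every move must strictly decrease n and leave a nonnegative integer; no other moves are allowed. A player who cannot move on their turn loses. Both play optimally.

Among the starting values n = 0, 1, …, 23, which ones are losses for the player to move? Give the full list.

Work bottom-up. With no move the player to move loses. Otherwise the position is W if at least one move leads to an L position for the opponent, and L if every move leads to a W.
n=0: no move → L
n=1: no move → L
n=2: W (go to 1, an L position)
n=3: L (sole option 2(W) is W)
n=4: W (go to 3, an L position)
n=5: L (sole option 4(W) is W)
n=6: W (go to 3, an L position)
n=7: L (sole option 6(W) is W)
n=8: W (go to 7, an L position)
n=9: L (options 6(W), 8(W) are all W)
n=10: W (go to 5, an L position)
n=11: L (sole option 10(W) is W)
n=12: W (go to 9, an L position)
n=13: L (sole option 12(W) is W)
n=14: W (go to 7, an L position)
n=15: L (options 10(W), 12(W), 14(W) are all W)
n=16: W (go to 15, an L position)
n=17: L (sole option 16(W) is W)
n=18: W (go to 9, an L position)
n=19: L (sole option 18(W) is W)
n=20: W (go to 15, an L position)
n=21: L (options 14(W), 18(W), 20(W) are all W)
n=22: W (go to 11, an L position)
n=23: L (sole option 22(W) is W)
The losing starting values of n are exactly the entries labelled L in this table (13 of them).

0, 1, 3, 5, 7, 9, 11, 13, 15, 17, 19, 21, 23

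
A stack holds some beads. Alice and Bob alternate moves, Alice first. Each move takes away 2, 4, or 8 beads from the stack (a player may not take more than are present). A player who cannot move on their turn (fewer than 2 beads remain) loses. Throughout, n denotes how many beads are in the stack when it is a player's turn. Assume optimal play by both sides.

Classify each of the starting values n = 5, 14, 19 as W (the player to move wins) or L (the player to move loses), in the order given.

Classify positions by backward induction: terminal positions (no move available) are L. From any other position, the mover wins iff some move reaches an L.
n=0: no move → L
n=1: no move → L
n=2: can move to 0, which is L ⇒ W
n=3: can move to 1, which is L ⇒ W
n=4: can move to 0, which is L ⇒ W
n=5: can move to 1, which is L ⇒ W
n=6: moves to 4(W), 2(W); every one is W ⇒ L
n=7: moves to 5(W), 3(W); every one is W ⇒ L
n=8: can move to 6, which is L ⇒ W
n=9: can move to 7, which is L ⇒ W
n=10: can move to 6, which is L ⇒ W
n=11: can move to 7, which is L ⇒ W
n=12: moves to 10(W), 8(W), 4(W); every one is W ⇒ L
n=13: moves to 11(W), 9(W), 5(W); every one is W ⇒ L
n=14: can move to 12, which is L ⇒ W
n=15: can move to 13, which is L ⇒ W
n=16: can move to 12, which is L ⇒ W
n=17: can move to 13, which is L ⇒ W
n=18: moves to 16(W), 14(W), 10(W); every one is W ⇒ L
n=19: moves to 17(W), 15(W), 11(W); every one is W ⇒ L

5: W, 14: W, 19: L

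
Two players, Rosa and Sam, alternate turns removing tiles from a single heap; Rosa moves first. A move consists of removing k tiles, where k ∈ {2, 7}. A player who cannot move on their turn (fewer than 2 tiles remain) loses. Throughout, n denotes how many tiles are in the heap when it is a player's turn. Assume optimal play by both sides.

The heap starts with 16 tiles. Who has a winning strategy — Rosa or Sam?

Use the standard recursion: the mover loses at a terminal position; elsewhere, the mover wins exactly when some move hands the opponent an L position.
n=0: no move → L
n=1: no move → L
n=2: →0(L), so W
n=3: →1(L), so W
n=4: →2(W) only, which is W, so L
n=5: →3(W) only, which is W, so L
n=6: →4(L), so W
n=7: →5(L), so W
n=8: →1(L), so W
n=9: →7(W), 2(W) — all W, so L
n=10: →8(W), 3(W) — all W, so L
n=11: →9(L), so W
n=12: →10(L), so W
n=13: →11(W), 6(W) — all W, so L
n=14: →12(W), 7(W) — all W, so L
n=15: →13(L), so W
n=16: →14(L), so W
From 16 Rosa can remove 2, leaving 14, reaching an L position.

Rosa wins.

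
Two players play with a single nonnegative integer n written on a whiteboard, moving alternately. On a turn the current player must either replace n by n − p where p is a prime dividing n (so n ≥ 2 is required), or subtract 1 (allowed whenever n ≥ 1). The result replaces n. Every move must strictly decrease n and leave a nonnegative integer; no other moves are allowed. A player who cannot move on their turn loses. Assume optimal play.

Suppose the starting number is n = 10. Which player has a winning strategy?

Classify positions by backward induction: terminal positions (no move available) are L. From any other position, the mover wins iff some move reaches an L.
n=0: no move → L
n=1: can move to 0, which is L ⇒ W
n=2: can move to 0, which is L ⇒ W
n=3: can move to 0, which is L ⇒ W
n=4: moves to 2(W), 3(W); every one is W ⇒ L
n=5: can move to 0, which is L ⇒ W
n=6: can move to 4, which is L ⇒ W
n=7: can move to 0, which is L ⇒ W
n=8: moves to 6(W), 7(W); every one is W ⇒ L
n=9: can move to 8, which is L ⇒ W
n=10: can move to 8, which is L ⇒ W
The starting position 10 is W: the player to move should move to 8, handing over an L position.

The first player wins.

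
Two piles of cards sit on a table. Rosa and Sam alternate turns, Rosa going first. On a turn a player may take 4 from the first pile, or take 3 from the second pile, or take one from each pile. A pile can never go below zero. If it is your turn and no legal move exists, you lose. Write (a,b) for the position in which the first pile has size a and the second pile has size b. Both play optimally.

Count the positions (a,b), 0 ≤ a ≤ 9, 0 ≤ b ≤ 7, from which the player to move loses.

Label each position W (a win for the player to move) or L (a loss). A position with no legal move is L; any other position is W exactly when some move reaches an L, and L when every move reaches a W.
Every move lowers a or b (never raises either), so fill the grid row by row in increasing a, and left to right within a row: each cell's successors are then already labelled.
      b=0  b=1  b=2  b=3  b=4  b=5  b=6  b=7
a=0:    L    L    L    W    W    W    L    L
a=1:    L    W    W    W    L    L    L    W
a=2:    L    W    L    W    L    W    W    W
a=3:    L    W    L    W    L    W    L    W
a=4:    W    W    W    W    L    W    W    W
a=5:    W    L    L    L    W    W    W    L
a=6:    W    L    W    W    W    L    L    L
a=7:    W    L    W    L    W    L    W    W
a=8:    L    L    W    W    W    L    W    L
a=9:    L    W    W    W    L    L    W    W
Cells with no legal move (terminal, hence L): (0,0), (0,1), (0,2), (1,0), (2,0), (3,0).
The remaining L cells, each justified by listing all of its moves:
(0,6): only reaches (0,3)(W), which is W → L
(0,7): only reaches (0,4)(W), which is W → L
(1,4): only reaches (1,1)(W), (0,3)(W), all W → L
(1,5): only reaches (1,2)(W), (0,4)(W), all W → L
(1,6): only reaches (1,3)(W), (0,5)(W), all W → L
(2,2): only reaches (1,1)(W), which is W → L
(2,4): only reaches (2,1)(W), (1,3)(W), all W → L
(3,2): only reaches (2,1)(W), which is W → L
(3,4): only reaches (3,1)(W), (2,3)(W), all W → L
(3,6): only reaches (3,3)(W), (2,5)(W), all W → L
(4,4): only reaches (0,4)(W), (4,1)(W), (3,3)(W), all W → L
(5,1): only reaches (1,1)(W), (4,0)(W), all W → L
(5,2): only reaches (1,2)(W), (4,1)(W), all W → L
(5,3): only reaches (1,3)(W), (5,0)(W), (4,2)(W), all W → L
(5,7): only reaches (1,7)(W), (5,4)(W), (4,6)(W), all W → L
(6,1): only reaches (2,1)(W), (5,0)(W), all W → L
(6,5): only reaches (2,5)(W), (6,2)(W), (5,4)(W), all W → L
(6,6): only reaches (2,6)(W), (6,3)(W), (5,5)(W), all W → L
(6,7): only reaches (2,7)(W), (6,4)(W), (5,6)(W), all W → L
(7,1): only reaches (3,1)(W), (6,0)(W), all W → L
(7,3): only reaches (3,3)(W), (7,0)(W), (6,2)(W), all W → L
(7,5): only reaches (3,5)(W), (7,2)(W), (6,4)(W), all W → L
(8,0): only reaches (4,0)(W), which is W → L
(8,1): only reaches (4,1)(W), (7,0)(W), all W → L
(8,5): only reaches (4,5)(W), (8,2)(W), (7,4)(W), all W → L
(8,7): only reaches (4,7)(W), (8,4)(W), (7,6)(W), all W → L
(9,0): only reaches (5,0)(W), which is W → L
(9,4): only reaches (5,4)(W), (9,1)(W), (8,3)(W), all W → L
(9,5): only reaches (5,5)(W), (9,2)(W), (8,4)(W), all W → L
Every other cell has at least one move into one of the L cells above, so it is W.
L cells per row: a=0: 5, a=1: 4, a=2: 3, a=3: 4, a=4: 1, a=5: 4, a=6: 4, a=7: 3, a=8: 4, a=9: 3; total 35.

35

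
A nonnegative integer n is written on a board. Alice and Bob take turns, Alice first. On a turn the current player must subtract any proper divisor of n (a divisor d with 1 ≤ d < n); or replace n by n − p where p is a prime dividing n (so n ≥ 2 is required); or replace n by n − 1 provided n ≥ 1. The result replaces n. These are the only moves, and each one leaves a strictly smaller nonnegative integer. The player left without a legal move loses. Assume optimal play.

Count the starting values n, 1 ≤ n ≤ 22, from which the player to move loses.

Build the W/L table. Terminal = L. A non-terminal position is W if it has a move to some L; otherwise it is L.
n=0: no move → L
n=1: W (go to 0, an L position)
n=2: W (go to 0, an L position)
n=3: W (go to 0, an L position)
n=4: L (options 2(W), 3(W) are all W)
n=5: W (go to 0, an L position)
n=6: W (go to 4, an L position)
n=7: W (go to 0, an L position)
n=8: W (go to 4, an L position)
n=9: L (options 6(W), 8(W) are all W)
n=10: W (go to 9, an L position)
n=11: W (go to 0, an L position)
n=12: W (go to 9, an L position)
n=13: W (go to 0, an L position)
n=14: L (options 7(W), 12(W), 13(W) are all W)
n=15: W (go to 14, an L position)
n=16: W (go to 14, an L position)
n=17: W (go to 0, an L position)
n=18: W (go to 9, an L position)
n=19: W (go to 0, an L position)
n=20: L (options 10(W), 15(W), 16(W), 18(W), 19(W) are all W)
n=21: W (go to 14, an L position)
n=22: W (go to 20, an L position)
L entries with 1 ≤ n ≤ 22 (n=0 is outside the asked range and is not counted): n = 4, 9, 14, 20; that makes 4.

4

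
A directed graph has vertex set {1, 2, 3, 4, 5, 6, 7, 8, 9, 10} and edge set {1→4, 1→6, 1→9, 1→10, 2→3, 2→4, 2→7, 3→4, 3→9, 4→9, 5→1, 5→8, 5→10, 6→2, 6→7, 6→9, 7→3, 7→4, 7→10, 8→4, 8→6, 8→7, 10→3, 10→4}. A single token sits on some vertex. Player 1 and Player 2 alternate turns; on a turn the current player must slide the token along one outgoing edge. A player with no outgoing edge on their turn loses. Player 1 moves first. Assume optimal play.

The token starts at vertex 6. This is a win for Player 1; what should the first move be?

Move to 2.

Compute win/loss labels from the base case upward. A position with no move is L. Any other position is W if it can reach an L in one move, else L.
Every edge goes from a vertex to one that appears earlier in the order 9, 4, 3, 10, 7, 2, 6, 1, 8, 5, so processing vertices in that order labels each vertex after all of its successors.
9: no outgoing edge → L
4: →9(L), so W
3: →9(L), so W
10: →3(W), 4(W) — all W, so L
7: →10(L), so W
2: →7(W), 3(W), 4(W) — all W, so L
6: →2(L), so W
1: →10(L), so W
8: →6(W), 7(W), 4(W) — all W, so L
5: →8(L), so W
From 6, the L positions reachable in one move are: 2, 9. Any move reaching one of these is winning.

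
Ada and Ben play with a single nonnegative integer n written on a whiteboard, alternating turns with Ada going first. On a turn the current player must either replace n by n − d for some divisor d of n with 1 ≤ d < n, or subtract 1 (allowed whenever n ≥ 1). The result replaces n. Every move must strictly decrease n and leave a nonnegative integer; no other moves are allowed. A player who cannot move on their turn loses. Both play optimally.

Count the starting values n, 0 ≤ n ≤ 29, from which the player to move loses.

Classify positions by backward induction: terminal positions (no move available) are L. From any other position, the mover wins iff some move reaches an L.
n=0: no move → L
n=1: →0(L), so W
n=2: →1(W) only, which is W, so L
n=3: →2(L), so W
n=4: →2(L), so W
n=5: →4(W) only, which is W, so L
n=6: →5(L), so W
n=7: →6(W) only, which is W, so L
n=8: →7(L), so W
n=9: →6(W), 8(W) — all W, so L
n=10: →5(L), so W
n=11: →10(W) only, which is W, so L
n=12: →9(L), so W
n=13: →12(W) only, which is W, so L
n=14: →7(L), so W
n=15: →10(W), 12(W), 14(W) — all W, so L
n=16: →15(L), so W
n=17: →16(W) only, which is W, so L
n=18: →9(L), so W
n=19: →18(W) only, which is W, so L
n=20: →15(L), so W
n=21: →14(W), 18(W), 20(W) — all W, so L
n=22: →11(L), so W
n=23: →22(W) only, which is W, so L
n=24: →21(L), so W
n=25: →20(W), 24(W) — all W, so L
n=26: →13(L), so W
n=27: →18(W), 24(W), 26(W) — all W, so L
n=28: →21(L), so W
n=29: →28(W) only, which is W, so L
L entries with 0 ≤ n ≤ 29: n = 0, 2, 5, 7, 9, 11, 13, 15, 17, 19, 21, 23, 25, 27, 29; that makes 15.

15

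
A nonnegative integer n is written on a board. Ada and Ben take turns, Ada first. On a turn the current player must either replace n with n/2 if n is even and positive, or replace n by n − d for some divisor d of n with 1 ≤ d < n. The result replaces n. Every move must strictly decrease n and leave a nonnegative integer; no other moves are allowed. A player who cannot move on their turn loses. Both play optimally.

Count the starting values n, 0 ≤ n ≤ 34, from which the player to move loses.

Work bottom-up. With no move the player to move loses. Otherwise the position is W if at least one move leads to an L position for the opponent, and L if every move leads to a W.
n=0: no move → L
n=1: no move → L
n=2: can move to 1, which is L ⇒ W
n=3: the only move is to 2(W), a W ⇒ L
n=4: can move to 3, which is L ⇒ W
n=5: the only move is to 4(W), a W ⇒ L
n=6: can move to 3, which is L ⇒ W
n=7: the only move is to 6(W), a W ⇒ L
n=8: can move to 7, which is L ⇒ W
n=9: moves to 6(W), 8(W); every one is W ⇒ L
n=10: can move to 5, which is L ⇒ W
n=11: the only move is to 10(W), a W ⇒ L
n=12: can move to 9, which is L ⇒ W
n=13: the only move is to 12(W), a W ⇒ L
n=14: can move to 7, which is L ⇒ W
n=15: moves to 10(W), 12(W), 14(W); every one is W ⇒ L
n=16: can move to 15, which is L ⇒ W
n=17: the only move is to 16(W), a W ⇒ L
n=18: can move to 9, which is L ⇒ W
n=19: the only move is to 18(W), a W ⇒ L
n=20: can move to 15, which is L ⇒ W
n=21: moves to 14(W), 18(W), 20(W); every one is W ⇒ L
n=22: can move to 11, which is L ⇒ W
n=23: the only move is to 22(W), a W ⇒ L
n=24: can move to 21, which is L ⇒ W
n=25: moves to 20(W), 24(W); every one is W ⇒ L
n=26: can move to 13, which is L ⇒ W
n=27: moves to 18(W), 24(W), 26(W); every one is W ⇒ L
n=28: can move to 21, which is L ⇒ W
n=29: the only move is to 28(W), a W ⇒ L
n=30: can move to 15, which is L ⇒ W
n=31: the only move is to 30(W), a W ⇒ L
n=32: can move to 31, which is L ⇒ W
n=33: moves to 22(W), 30(W), 32(W); every one is W ⇒ L
n=34: can move to 17, which is L ⇒ W
L entries with 0 ≤ n ≤ 34: n = 0, 1, 3, 5, 7, 9, 11, 13, 15, 17, 19, 21, 23, 25, 27, 29, 31, 33; that makes 18.

18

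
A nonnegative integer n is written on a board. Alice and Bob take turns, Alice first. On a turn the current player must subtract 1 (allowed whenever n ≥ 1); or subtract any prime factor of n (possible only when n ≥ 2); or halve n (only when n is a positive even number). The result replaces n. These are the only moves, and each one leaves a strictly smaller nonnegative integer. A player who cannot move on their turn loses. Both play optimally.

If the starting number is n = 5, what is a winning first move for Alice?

Use the standard recursion: the mover loses at a terminal position; elsewhere, the mover wins exactly when some move hands the opponent an L position.
n=0: no move → L
n=1: reaches L-position 0 → W
n=2: reaches L-position 0 → W
n=3: reaches L-position 0 → W
n=4: only reaches 2(W), 3(W), all W → L
n=5: reaches L-position 0 → W
From 5, the L positions reachable in one move are: 0, 4. Any move reaching one of these is winning.

Move to 0.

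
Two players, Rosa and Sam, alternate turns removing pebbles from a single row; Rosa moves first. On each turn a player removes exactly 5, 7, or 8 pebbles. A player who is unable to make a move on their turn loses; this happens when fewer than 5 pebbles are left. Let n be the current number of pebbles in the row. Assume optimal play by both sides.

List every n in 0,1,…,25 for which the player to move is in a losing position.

Classify positions by backward induction: terminal positions (no move available) are L. From any other position, the mover wins iff some move reaches an L.
n=0: no move → L
n=1: no move → L
n=2: no move → L
n=3: no move → L
n=4: no move → L
n=5: can move to 0, which is L ⇒ W
n=6: can move to 1, which is L ⇒ W
n=7: can move to 2, which is L ⇒ W
n=8: can move to 3, which is L ⇒ W
n=9: can move to 4, which is L ⇒ W
n=10: can move to 3, which is L ⇒ W
n=11: can move to 4, which is L ⇒ W
n=12: can move to 4, which is L ⇒ W
n=13: moves to 8(W), 6(W), 5(W); every one is W ⇒ L
n=14: moves to 9(W), 7(W), 6(W); every one is W ⇒ L
n=15: moves to 10(W), 8(W), 7(W); every one is W ⇒ L
n=16: moves to 11(W), 9(W), 8(W); every one is W ⇒ L
n=17: moves to 12(W), 10(W), 9(W); every one is W ⇒ L
n=18: can move to 13, which is L ⇒ W
n=19: can move to 14, which is L ⇒ W
n=20: can move to 15, which is L ⇒ W
n=21: can move to 16, which is L ⇒ W
n=22: can move to 17, which is L ⇒ W
n=23: can move to 16, which is L ⇒ W
n=24: can move to 17, which is L ⇒ W
n=25: can move to 17, which is L ⇒ W
The losing starting values of n are exactly the entries labelled L in this table (10 of them).

0, 1, 2, 3, 4, 13, 14, 15, 16, 17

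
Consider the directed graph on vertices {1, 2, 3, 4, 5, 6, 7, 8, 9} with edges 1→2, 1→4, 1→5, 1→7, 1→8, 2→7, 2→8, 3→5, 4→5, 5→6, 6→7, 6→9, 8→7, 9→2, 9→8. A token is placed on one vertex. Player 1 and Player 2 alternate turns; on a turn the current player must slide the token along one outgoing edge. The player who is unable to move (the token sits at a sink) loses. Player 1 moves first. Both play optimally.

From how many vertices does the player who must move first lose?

3

Classify positions by backward induction: terminal positions (no move available) are L. From any other position, the mover wins iff some move reaches an L.
Every edge goes from a vertex to one that appears earlier in the order 7, 8, 2, 9, 6, 5, 4, 1, 3, so processing vertices in that order labels each vertex after all of its successors.
7: no outgoing edge → L
8: →7(L), so W
2: →7(L), so W
9: →2(W), 8(W) — all W, so L
6: →9(L), so W
5: →6(W) only, which is W, so L
4: →5(L), so W
1: →5(L), so W
3: →5(L), so W
The L vertices are 5, 7, 9; that is 3 in all.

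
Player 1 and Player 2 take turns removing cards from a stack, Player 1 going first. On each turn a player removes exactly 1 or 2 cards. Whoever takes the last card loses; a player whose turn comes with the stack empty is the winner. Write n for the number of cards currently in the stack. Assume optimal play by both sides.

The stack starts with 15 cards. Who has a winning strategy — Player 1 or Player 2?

Classify positions by backward induction: terminal positions (no move available) are W. From any other position, the mover wins iff some move reaches an L.
n=0: no move; the opponent has just taken the last card and therefore loses → W
n=1: →0(W) only, which is W, so L
n=2: →1(L), so W
n=3: →1(L), so W
n=4: →3(W), 2(W) — all W, so L
n=5: →4(L), so W
n=6: →4(L), so W
n=7: →6(W), 5(W) — all W, so L
n=8: →7(L), so W
n=9: →7(L), so W
n=10: →9(W), 8(W) — all W, so L
n=11: →10(L), so W
n=12: →10(L), so W
n=13: →12(W), 11(W) — all W, so L
n=14: →13(L), so W
n=15: →13(L), so W
From 15 Player 1 can remove 2, leaving 13, reaching an L position.

Player 1 wins.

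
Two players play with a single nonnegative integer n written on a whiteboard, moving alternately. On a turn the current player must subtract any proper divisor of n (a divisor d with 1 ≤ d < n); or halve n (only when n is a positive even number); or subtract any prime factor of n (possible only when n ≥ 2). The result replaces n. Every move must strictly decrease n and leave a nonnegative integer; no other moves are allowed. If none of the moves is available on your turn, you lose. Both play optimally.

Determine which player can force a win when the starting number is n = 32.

The second player wins.

Label each position W (a win for the player to move) or L (a loss). A position with no legal move is L; any other position is W exactly when some move reaches an L, and L when every move reaches a W.
n=0: no move → L
n=1: no move → L
n=2: reaches L-position 0 → W
n=3: reaches L-position 0 → W
n=4: only reaches 2(W), 3(W), all W → L
n=5: reaches L-position 0 → W
n=6: reaches L-position 4 → W
n=7: reaches L-position 0 → W
n=8: reaches L-position 4 → W
n=9: only reaches 6(W), 8(W), all W → L
n=10: reaches L-position 9 → W
n=11: reaches L-position 0 → W
n=12: reaches L-position 9 → W
n=13: reaches L-position 0 → W
n=14: only reaches 7(W), 12(W), 13(W), all W → L
n=15: reaches L-position 14 → W
n=16: reaches L-position 14 → W
n=17: reaches L-position 0 → W
n=18: reaches L-position 9 → W
n=19: reaches L-position 0 → W
n=20: only reaches 10(W), 15(W), 16(W), 18(W), 19(W), all W → L
n=21: reaches L-position 14 → W
n=22: reaches L-position 20 → W
n=23: reaches L-position 0 → W
n=24: reaches L-position 20 → W
n=25: reaches L-position 20 → W
n=26: only reaches 13(W), 24(W), 25(W), all W → L
n=27: reaches L-position 26 → W
n=28: reaches L-position 14 → W
n=29: reaches L-position 0 → W
n=30: reaches L-position 20 → W
n=31: reaches L-position 0 → W
n=32: only reaches 16(W), 24(W), 28(W), 30(W), 31(W), all W → L
Every move from 32 reaches a W position, so the mover loses.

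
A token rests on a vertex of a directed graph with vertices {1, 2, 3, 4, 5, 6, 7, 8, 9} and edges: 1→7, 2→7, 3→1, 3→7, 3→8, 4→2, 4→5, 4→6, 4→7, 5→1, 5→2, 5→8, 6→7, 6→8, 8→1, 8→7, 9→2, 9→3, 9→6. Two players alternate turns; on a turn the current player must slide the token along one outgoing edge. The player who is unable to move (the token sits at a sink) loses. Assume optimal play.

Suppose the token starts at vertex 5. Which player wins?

Use the standard recursion: the mover loses at a terminal position; elsewhere, the mover wins exactly when some move hands the opponent an L position.
Every edge goes from a vertex to one that appears earlier in the order 7, 1, 2, 8, 5, 6, 3, 4, 9, so processing vertices in that order labels each vertex after all of its successors.
7: no outgoing edge → L
1: reaches L-position 7 → W
2: reaches L-position 7 → W
8: reaches L-position 7 → W
5: only reaches 8(W), 2(W), 1(W), all W → L
6: reaches L-position 7 → W
3: reaches L-position 7 → W
4: reaches L-position 5 → W
9: only reaches 3(W), 6(W), 2(W), all W → L
The starting position 5 is L: whatever the player to move does, the opponent receives a W position.

The second player wins.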